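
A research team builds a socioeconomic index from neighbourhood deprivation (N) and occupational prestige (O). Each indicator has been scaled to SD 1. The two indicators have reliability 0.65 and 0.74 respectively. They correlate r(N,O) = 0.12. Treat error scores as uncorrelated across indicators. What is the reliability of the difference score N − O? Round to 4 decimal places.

0.6534

Var(N−O) = 1 + 1 − 2·0.12 = 2 − 0.24 = 1.76.
Because errors are independent across components, Cov(Tᵢ,Tⱼ) = Cov(Xᵢ,Xⱼ); the off-diagonal part of the true-score variance is the same as above.
True-score variance = [0.65 + 0.74] − 0.24 = 1.39 − 0.24 = 1.15.
Reliability = 1.15 / 1.76 = 0.6534.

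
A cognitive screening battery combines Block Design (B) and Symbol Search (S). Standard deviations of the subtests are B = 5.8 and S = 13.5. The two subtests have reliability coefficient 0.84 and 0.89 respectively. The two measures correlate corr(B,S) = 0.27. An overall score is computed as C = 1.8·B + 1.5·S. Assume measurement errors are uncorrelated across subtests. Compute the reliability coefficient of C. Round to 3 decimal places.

0.901

Var(C) = 1.8²·5.8² + 1.5²·13.5² + 2·[2.7·5.8·13.5·0.27] = 519.056 + 114.161 = 633.217.
Under uncorrelated errors the observed covariances equal the true-score covariances, so only the own-variance terms attenuate.
True-score variance = [1.8²·5.8²·0.84 + 1.5²·13.5²·0.89] + 114.161 = 456.51 + 114.161 = 570.672.
Reliability = 570.672 / 633.217 = 0.901.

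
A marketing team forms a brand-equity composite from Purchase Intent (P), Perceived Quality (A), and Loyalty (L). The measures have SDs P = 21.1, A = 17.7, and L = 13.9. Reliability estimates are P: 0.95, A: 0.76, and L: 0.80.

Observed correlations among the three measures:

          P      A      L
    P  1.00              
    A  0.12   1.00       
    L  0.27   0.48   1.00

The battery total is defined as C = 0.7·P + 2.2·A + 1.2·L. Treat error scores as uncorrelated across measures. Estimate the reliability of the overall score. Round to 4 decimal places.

Var(C) = 0.7²·21.1² + 2.2²·17.7² + 1.2²·13.9² + 2·[1.54·21.1·17.7·0.12 + 0.84·21.1·13.9·0.27 + 2.64·17.7·13.9·0.48] = 2012.7 + 894.609 = 2907.31.
With uncorrelated errors the cross-covariances are all true-score covariance, so they carry over unchanged; only the diagonal terms shrink to ρᵢσᵢ².
True-score variance = [0.7²·21.1²·0.95 + 2.2²·17.7²·0.76 + 1.2²·13.9²·0.80] + 894.609 = 1582.23 + 894.609 = 2476.84.
Reliability = 2476.84 / 2907.31 = 0.8519.

0.8519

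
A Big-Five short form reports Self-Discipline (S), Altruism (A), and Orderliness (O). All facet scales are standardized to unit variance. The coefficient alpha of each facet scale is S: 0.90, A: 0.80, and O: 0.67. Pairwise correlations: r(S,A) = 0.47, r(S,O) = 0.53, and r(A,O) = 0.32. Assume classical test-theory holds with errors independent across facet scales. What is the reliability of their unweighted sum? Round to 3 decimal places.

0.888

Var(S+A+O) = 3 + 2·[0.47 + 0.53 + 0.32] = 3 + 2.64 = 5.64.
Because errors are independent across components, Cov(Tᵢ,Tⱼ) = Cov(Xᵢ,Xⱼ); the off-diagonal part of the true-score variance is the same as above.
True-score variance = [0.90 + 0.80 + 0.67] + 2.64 = 2.37 + 2.64 = 5.01.
Reliability = 5.01 / 5.64 = 0.888.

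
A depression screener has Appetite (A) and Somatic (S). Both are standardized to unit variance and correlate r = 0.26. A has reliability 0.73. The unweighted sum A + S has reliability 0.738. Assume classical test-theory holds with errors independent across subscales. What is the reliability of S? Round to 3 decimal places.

Var(A+S) = 2 + 2·0.26 = 2.520.
True-score variance = ρ_A + ρ_S + 2·0.26, so 0.738 = (0.73 + ρ_S + 0.52) / 2.520.
ρ_S = 0.738·2.520 − 0.73 − 0.52 = 0.610.

0.610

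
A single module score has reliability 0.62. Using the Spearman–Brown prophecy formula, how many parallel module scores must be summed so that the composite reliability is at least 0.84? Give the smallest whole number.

k ≥ ρ*(1−ρ₁)/(ρ₁(1−ρ*)) = 0.84·0.38 / (0.62·0.16) = 3.218.
Smallest integer k = 4.

4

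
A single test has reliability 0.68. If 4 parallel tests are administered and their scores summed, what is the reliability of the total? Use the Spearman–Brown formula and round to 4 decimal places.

ρ_k = kρ / (1 + (k−1)ρ) = 4·0.68 / (1 + 3·0.68) = 2.720 / 3.040 = 0.8947.

0.8947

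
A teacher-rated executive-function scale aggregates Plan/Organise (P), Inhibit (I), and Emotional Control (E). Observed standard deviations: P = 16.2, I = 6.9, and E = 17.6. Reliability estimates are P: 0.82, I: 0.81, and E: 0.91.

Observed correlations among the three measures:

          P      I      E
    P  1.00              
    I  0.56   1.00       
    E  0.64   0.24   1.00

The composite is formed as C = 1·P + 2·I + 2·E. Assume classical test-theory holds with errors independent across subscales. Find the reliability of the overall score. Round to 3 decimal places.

Var(C) = 16.2² + 2²·6.9² + 2²·17.6² + 2·[2·16.2·6.9·0.56 + 2·16.2·17.6·0.64 + 4·6.9·17.6·0.24] = 1691.92 + 1213.46 = 2905.38.
Under uncorrelated errors the observed covariances equal the true-score covariances, so only the own-variance terms attenuate.
True-score variance = [16.2²·0.82 + 2²·6.9²·0.81 + 2²·17.6²·0.91] + 1213.46 = 1496.98 + 1213.46 = 2710.44.
Reliability = 2710.44 / 2905.38 = 0.933.

0.933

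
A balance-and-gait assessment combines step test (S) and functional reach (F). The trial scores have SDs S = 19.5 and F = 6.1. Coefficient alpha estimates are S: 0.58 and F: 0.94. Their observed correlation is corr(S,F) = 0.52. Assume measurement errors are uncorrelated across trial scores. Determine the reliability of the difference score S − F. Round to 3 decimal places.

Var(S−F) = 19.5² + 6.1² − 2·19.5·6.1·0.52 = 417.46 − 123.708 = 293.752.
With uncorrelated errors the cross-covariances are all true-score covariance, so they carry over unchanged; only the diagonal terms shrink to ρᵢσᵢ².
True-score variance = [19.5²·0.58 + 6.1²·0.94] − 123.708 = 255.522 − 123.708 = 131.814.
Reliability = 131.814 / 293.752 = 0.449.

0.449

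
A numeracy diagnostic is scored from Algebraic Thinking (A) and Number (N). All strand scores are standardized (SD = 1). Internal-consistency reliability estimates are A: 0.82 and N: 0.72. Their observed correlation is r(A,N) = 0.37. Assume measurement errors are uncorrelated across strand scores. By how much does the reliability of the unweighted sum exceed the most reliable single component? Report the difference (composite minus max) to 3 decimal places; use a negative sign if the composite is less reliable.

Var(sum) = 2 + 0.74 = 2.74; true-score variance = 1.54 + 0.74 = 2.28; composite reliability = 0.8321.
Max component reliability = 0.8200.
Difference = 0.8321 − 0.8200 = 0.012.

0.012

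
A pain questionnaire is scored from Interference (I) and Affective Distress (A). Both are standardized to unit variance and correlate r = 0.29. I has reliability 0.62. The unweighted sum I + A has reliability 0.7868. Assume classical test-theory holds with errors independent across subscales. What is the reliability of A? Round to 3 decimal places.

Var(I+A) = 2 + 2·0.29 = 2.580.
True-score variance = ρ_I + ρ_A + 2·0.29, so 0.7868 = (0.62 + ρ_A + 0.58) / 2.580.
ρ_A = 0.7868·2.580 − 0.62 − 0.58 = 0.830.

0.830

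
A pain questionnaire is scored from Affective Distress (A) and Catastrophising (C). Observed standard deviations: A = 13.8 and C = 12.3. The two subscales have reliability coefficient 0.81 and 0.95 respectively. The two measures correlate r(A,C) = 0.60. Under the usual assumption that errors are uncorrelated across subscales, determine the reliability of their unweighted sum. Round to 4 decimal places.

Var(A+C) = 13.8² + 12.3² + 2·[13.8·12.3·0.60] = 341.73 + 203.688 = 545.418.
Under uncorrelated errors the observed covariances equal the true-score covariances, so only the own-variance terms attenuate.
True-score variance = [13.8²·0.81 + 12.3²·0.95] + 203.688 = 297.982 + 203.688 = 501.67.
Reliability = 501.67 / 545.418 = 0.9198.

0.9198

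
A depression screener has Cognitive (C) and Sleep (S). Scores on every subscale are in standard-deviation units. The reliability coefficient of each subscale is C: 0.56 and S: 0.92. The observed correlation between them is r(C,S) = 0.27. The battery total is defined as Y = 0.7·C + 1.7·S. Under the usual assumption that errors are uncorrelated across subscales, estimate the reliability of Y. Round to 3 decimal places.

0.889

Var(Y) = 0.7² + 1.7² + 2·[1.19·0.27] = 3.38 + 0.6426 = 4.0226.
With uncorrelated errors the cross-covariances are all true-score covariance, so they carry over unchanged; only the diagonal terms shrink to ρᵢσᵢ².
True-score variance = [0.7²·0.56 + 1.7²·0.92] + 0.6426 = 2.9332 + 0.6426 = 3.5758.
Reliability = 3.5758 / 4.0226 = 0.889.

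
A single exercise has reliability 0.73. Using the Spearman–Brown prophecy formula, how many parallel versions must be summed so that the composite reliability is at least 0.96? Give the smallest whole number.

k ≥ ρ*(1−ρ₁)/(ρ₁(1−ρ*)) = 0.96·0.27 / (0.73·0.04) = 8.877.
Smallest integer k = 9.

9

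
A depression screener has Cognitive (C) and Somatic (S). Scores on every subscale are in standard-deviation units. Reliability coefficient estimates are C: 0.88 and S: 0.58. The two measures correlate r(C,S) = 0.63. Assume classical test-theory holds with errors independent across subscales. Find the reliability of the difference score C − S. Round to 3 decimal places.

0.270

Var(C−S) = 1 + 1 − 2·0.63 = 2 − 1.26 = 0.74.
With uncorrelated errors the cross-covariances are all true-score covariance, so they carry over unchanged; only the diagonal terms shrink to ρᵢσᵢ².
True-score variance = [0.88 + 0.58] − 1.26 = 1.46 − 1.26 = 0.2.
Reliability = 0.2 / 0.74 = 0.270.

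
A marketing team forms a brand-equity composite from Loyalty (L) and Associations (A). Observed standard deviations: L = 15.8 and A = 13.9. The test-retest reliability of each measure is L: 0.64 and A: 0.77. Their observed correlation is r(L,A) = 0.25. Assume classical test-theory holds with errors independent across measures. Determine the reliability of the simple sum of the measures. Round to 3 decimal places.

0.757

Var(L+A) = 15.8² + 13.9² + 2·[15.8·13.9·0.25] = 442.85 + 109.81 = 552.66.
Because errors are independent across components, Cov(Tᵢ,Tⱼ) = Cov(Xᵢ,Xⱼ); the off-diagonal part of the true-score variance is the same as above.
True-score variance = [15.8²·0.64 + 13.9²·0.77] + 109.81 = 308.541 + 109.81 = 418.351.
Reliability = 418.351 / 552.66 = 0.757.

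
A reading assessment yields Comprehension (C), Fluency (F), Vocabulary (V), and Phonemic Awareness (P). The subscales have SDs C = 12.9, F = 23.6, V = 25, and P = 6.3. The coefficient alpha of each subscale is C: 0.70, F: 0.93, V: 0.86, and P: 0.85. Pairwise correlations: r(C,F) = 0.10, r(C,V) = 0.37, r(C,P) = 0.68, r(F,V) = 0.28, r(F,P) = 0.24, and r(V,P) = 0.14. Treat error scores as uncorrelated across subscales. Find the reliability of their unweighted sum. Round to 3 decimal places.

Var(C+F+V+P) = 12.9² + 23.6² + 25² + 6.3² + 2·[12.9·23.6·0.10 + 12.9·25·0.37 + 12.9·6.3·0.68 + 23.6·25·0.28 + 23.6·6.3·0.24 + 25·6.3·0.14] = 1388.06 + 855.932 = 2243.99.
Because errors are independent across components, Cov(Tᵢ,Tⱼ) = Cov(Xᵢ,Xⱼ); the off-diagonal part of the true-score variance is the same as above.
True-score variance = [12.9²·0.70 + 23.6²·0.93 + 25²·0.86 + 6.3²·0.85] + 855.932 = 1205.7 + 855.932 = 2061.63.
Reliability = 2061.63 / 2243.99 = 0.919.

0.919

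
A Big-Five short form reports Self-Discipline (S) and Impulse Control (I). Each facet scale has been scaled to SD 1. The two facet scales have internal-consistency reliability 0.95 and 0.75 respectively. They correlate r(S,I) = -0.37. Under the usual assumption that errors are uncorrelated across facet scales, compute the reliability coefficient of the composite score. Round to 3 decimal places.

0.762

Var(S+I) = 2 + 2·[(-0.37)] = 2 − 0.74 = 1.26.
Because errors are independent across components, Cov(Tᵢ,Tⱼ) = Cov(Xᵢ,Xⱼ); the off-diagonal part of the true-score variance is the same as above.
True-score variance = [0.95 + 0.75] − 0.74 = 1.7 − 0.74 = 0.96.
Reliability = 0.96 / 1.26 = 0.762.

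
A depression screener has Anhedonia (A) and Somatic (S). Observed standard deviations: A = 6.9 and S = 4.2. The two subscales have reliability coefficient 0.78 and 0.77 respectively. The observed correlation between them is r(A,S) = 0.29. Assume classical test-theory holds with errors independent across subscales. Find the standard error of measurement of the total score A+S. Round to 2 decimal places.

3.81

Var(total) = 65.25 + 16.8084 = 82.0584.
True-score variance = 50.7186 + 16.8084 = 67.527, so reliability = 0.8229.
Error variance = 82.0584 − 67.527 = 14.5314; SEM = √14.5314 = 3.81.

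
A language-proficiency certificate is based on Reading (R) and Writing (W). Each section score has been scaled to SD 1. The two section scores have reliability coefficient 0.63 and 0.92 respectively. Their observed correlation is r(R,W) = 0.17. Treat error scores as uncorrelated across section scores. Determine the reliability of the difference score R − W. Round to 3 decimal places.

0.729

Var(R−W) = 1 + 1 − 2·0.17 = 2 − 0.34 = 1.66.
Under uncorrelated errors the observed covariances equal the true-score covariances, so only the own-variance terms attenuate.
True-score variance = [0.63 + 0.92] − 0.34 = 1.55 − 0.34 = 1.21.
Reliability = 1.21 / 1.66 = 0.729.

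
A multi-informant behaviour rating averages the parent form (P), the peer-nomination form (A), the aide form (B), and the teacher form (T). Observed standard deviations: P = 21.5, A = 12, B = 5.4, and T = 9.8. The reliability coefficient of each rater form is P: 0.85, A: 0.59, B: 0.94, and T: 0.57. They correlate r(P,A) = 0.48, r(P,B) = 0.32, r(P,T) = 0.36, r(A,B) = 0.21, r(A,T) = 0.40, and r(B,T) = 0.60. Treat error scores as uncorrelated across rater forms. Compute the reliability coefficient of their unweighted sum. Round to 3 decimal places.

0.877

Var(P+A+B+T) = 21.5² + 12² + 5.4² + 9.8² + 2·[21.5·12·0.48 + 21.5·5.4·0.32 + 21.5·9.8·0.36 + 12·5.4·0.21 + 12·9.8·0.40 + 5.4·9.8·0.60] = 731.45 + 658.488 = 1389.94.
With uncorrelated errors the cross-covariances are all true-score covariance, so they carry over unchanged; only the diagonal terms shrink to ρᵢσᵢ².
True-score variance = [21.5²·0.85 + 12²·0.59 + 5.4²·0.94 + 9.8²·0.57] + 658.488 = 560.026 + 658.488 = 1218.51.
Reliability = 1218.51 / 1389.94 = 0.877.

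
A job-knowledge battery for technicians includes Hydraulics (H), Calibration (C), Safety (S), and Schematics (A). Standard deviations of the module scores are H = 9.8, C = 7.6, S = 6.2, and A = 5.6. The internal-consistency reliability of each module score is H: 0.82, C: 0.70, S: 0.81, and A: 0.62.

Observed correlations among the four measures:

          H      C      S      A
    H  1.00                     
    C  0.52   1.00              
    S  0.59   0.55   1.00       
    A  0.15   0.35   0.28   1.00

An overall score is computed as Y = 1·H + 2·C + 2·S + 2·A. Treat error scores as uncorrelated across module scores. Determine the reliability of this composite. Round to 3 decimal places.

0.878

Var(Y) = 9.8² + 2²·7.6² + 2²·6.2² + 2²·5.6² + 2·[2·9.8·7.6·0.52 + 2·9.8·6.2·0.59 + 2·9.8·5.6·0.15 + 4·7.6·6.2·0.55 + 4·7.6·5.6·0.35 + 4·6.2·5.6·0.28] = 606.28 + 735.509 = 1341.79.
Under uncorrelated errors the observed covariances equal the true-score covariances, so only the own-variance terms attenuate.
True-score variance = [9.8²·0.82 + 2²·7.6²·0.70 + 2²·6.2²·0.81 + 2²·5.6²·0.62] + 735.509 = 442.799 + 735.509 = 1178.31.
Reliability = 1178.31 / 1341.79 = 0.878.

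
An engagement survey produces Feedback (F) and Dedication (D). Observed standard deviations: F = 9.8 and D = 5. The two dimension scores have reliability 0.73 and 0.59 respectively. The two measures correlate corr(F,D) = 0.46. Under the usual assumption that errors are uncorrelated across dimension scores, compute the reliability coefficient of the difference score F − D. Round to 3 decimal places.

0.524

Var(F−D) = 9.8² + 5² − 2·9.8·5·0.46 = 121.04 − 45.08 = 75.96.
Because errors are independent across components, Cov(Tᵢ,Tⱼ) = Cov(Xᵢ,Xⱼ); the off-diagonal part of the true-score variance is the same as above.
True-score variance = [9.8²·0.73 + 5²·0.59] − 45.08 = 84.8592 − 45.08 = 39.7792.
Reliability = 39.7792 / 75.96 = 0.524.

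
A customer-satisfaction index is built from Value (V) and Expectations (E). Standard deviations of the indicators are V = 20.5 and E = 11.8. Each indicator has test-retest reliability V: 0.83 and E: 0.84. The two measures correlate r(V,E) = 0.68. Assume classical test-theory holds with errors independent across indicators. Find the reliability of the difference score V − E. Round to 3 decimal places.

Var(V−E) = 20.5² + 11.8² − 2·20.5·11.8·0.68 = 559.49 − 328.984 = 230.506.
Because errors are independent across components, Cov(Tᵢ,Tⱼ) = Cov(Xᵢ,Xⱼ); the off-diagonal part of the true-score variance is the same as above.
True-score variance = [20.5²·0.83 + 11.8²·0.84] − 328.984 = 465.769 − 328.984 = 136.785.
Reliability = 136.785 / 230.506 = 0.593.

0.593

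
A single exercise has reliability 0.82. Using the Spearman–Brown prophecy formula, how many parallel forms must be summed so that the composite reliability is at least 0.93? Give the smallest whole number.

3

k ≥ ρ*(1−ρ₁)/(ρ₁(1−ρ*)) = 0.93·0.18 / (0.82·0.07) = 2.916.
Smallest integer k = 3.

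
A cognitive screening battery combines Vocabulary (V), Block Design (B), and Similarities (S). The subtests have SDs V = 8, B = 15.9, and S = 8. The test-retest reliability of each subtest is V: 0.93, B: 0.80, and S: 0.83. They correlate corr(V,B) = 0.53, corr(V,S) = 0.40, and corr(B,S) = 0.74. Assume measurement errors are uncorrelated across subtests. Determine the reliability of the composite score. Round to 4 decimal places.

Var(V+B+S) = 8² + 15.9² + 8² + 2·[8·15.9·0.53 + 8·8·0.40 + 15.9·8·0.74] = 380.81 + 374.288 = 755.098.
Under uncorrelated errors the observed covariances equal the true-score covariances, so only the own-variance terms attenuate.
True-score variance = [8²·0.93 + 15.9²·0.80 + 8²·0.83] + 374.288 = 314.888 + 374.288 = 689.176.
Reliability = 689.176 / 755.098 = 0.9127.

0.9127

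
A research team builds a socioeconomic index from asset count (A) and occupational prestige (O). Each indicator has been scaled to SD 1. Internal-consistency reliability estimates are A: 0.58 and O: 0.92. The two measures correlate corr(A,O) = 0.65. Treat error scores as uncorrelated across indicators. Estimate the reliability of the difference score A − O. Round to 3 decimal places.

Var(A−O) = 1 + 1 − 2·0.65 = 2 − 1.3 = 0.7.
Because errors are independent across components, Cov(Tᵢ,Tⱼ) = Cov(Xᵢ,Xⱼ); the off-diagonal part of the true-score variance is the same as above.
True-score variance = [0.58 + 0.92] − 1.3 = 1.5 − 1.3 = 0.2.
Reliability = 0.2 / 0.7 = 0.286.

0.286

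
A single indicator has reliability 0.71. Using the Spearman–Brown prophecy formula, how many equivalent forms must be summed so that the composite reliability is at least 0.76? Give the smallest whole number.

2

k ≥ ρ*(1−ρ₁)/(ρ₁(1−ρ*)) = 0.76·0.29 / (0.71·0.24) = 1.293.
Smallest integer k = 2.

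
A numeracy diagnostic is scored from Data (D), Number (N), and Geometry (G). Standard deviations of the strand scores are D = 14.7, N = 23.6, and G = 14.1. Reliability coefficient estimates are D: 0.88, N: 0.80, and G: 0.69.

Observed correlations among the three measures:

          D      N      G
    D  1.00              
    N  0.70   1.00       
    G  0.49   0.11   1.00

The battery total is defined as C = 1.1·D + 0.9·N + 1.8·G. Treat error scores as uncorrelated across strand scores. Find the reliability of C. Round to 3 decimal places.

Var(C) = 1.1²·14.7² + 0.9²·23.6² + 1.8²·14.1² + 2·[0.99·14.7·23.6·0.70 + 1.98·14.7·14.1·0.49 + 1.62·23.6·14.1·0.11] = 1356.75 + 1001.61 = 2358.36.
Under uncorrelated errors the observed covariances equal the true-score covariances, so only the own-variance terms attenuate.
True-score variance = [1.1²·14.7²·0.88 + 0.9²·23.6²·0.80 + 1.8²·14.1²·0.69] + 1001.61 = 1035.46 + 1001.61 = 2037.08.
Reliability = 2037.08 / 2358.36 = 0.864.

0.864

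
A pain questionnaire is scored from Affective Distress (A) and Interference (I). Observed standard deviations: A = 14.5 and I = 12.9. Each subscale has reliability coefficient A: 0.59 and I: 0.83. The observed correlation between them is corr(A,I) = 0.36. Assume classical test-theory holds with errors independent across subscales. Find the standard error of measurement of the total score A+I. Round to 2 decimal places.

10.70

Var(total) = 376.66 + 134.676 = 511.336.
True-score variance = 262.168 + 134.676 = 396.844, so reliability = 0.7761.
Error variance = 511.336 − 396.844 = 114.492; SEM = √114.492 = 10.70.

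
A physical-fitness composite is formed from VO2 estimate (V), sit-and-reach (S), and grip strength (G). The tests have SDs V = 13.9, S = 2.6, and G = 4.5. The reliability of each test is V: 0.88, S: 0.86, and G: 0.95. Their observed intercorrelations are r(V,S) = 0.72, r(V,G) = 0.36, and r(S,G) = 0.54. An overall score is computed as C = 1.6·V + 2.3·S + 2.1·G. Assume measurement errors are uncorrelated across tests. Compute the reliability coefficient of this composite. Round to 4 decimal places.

Var(C) = 1.6²·13.9² + 2.3²·2.6² + 2.1²·4.5² + 2·[3.68·13.9·2.6·0.72 + 3.36·13.9·4.5·0.36 + 4.83·2.6·4.5·0.54] = 619.681 + 403.866 = 1023.55.
Because errors are independent across components, Cov(Tᵢ,Tⱼ) = Cov(Xᵢ,Xⱼ); the off-diagonal part of the true-score variance is the same as above.
True-score variance = [1.6²·13.9²·0.88 + 2.3²·2.6²·0.86 + 2.1²·4.5²·0.95] + 403.866 = 550.855 + 403.866 = 954.721.
Reliability = 954.721 / 1023.55 = 0.9328.

0.9328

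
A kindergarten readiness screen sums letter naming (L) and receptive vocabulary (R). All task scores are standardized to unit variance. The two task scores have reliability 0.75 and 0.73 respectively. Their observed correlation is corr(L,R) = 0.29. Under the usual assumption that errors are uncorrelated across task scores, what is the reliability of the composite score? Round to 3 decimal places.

0.798

Var(L+R) = 2 + 2·[0.29] = 2 + 0.58 = 2.58.
With uncorrelated errors the cross-covariances are all true-score covariance, so they carry over unchanged; only the diagonal terms shrink to ρᵢσᵢ².
True-score variance = [0.75 + 0.73] + 0.58 = 1.48 + 0.58 = 2.06.
Reliability = 2.06 / 2.58 = 0.798.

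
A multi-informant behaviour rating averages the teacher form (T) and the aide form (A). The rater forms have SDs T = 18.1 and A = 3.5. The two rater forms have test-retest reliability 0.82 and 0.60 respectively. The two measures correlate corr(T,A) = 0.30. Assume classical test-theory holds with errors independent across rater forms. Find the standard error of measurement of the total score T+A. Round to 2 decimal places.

7.99

Var(total) = 339.86 + 38.01 = 377.87.
True-score variance = 275.99 + 38.01 = 314, so reliability = 0.8310.
Error variance = 377.87 − 314 = 63.8698; SEM = √63.8698 = 7.99.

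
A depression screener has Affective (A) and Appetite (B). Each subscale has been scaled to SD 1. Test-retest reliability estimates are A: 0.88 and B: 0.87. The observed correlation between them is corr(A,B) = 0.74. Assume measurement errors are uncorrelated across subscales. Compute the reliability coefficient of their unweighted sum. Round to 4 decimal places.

0.9282

Var(A+B) = 2 + 2·[0.74] = 2 + 1.48 = 3.48.
Because errors are independent across components, Cov(Tᵢ,Tⱼ) = Cov(Xᵢ,Xⱼ); the off-diagonal part of the true-score variance is the same as above.
True-score variance = [0.88 + 0.87] + 1.48 = 1.75 + 1.48 = 3.23.
Reliability = 3.23 / 3.48 = 0.9282.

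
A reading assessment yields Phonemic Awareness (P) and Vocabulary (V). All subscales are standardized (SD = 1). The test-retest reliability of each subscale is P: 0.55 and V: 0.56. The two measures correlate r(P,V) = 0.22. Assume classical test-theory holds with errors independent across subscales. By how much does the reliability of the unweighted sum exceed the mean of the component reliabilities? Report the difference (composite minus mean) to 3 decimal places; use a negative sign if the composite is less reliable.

0.080

Var(sum) = 2 + 0.44 = 2.44; true-score variance = 1.11 + 0.44 = 1.55; composite reliability = 0.6352.
Mean component reliability = 0.5550.
Difference = 0.6352 − 0.5550 = 0.080.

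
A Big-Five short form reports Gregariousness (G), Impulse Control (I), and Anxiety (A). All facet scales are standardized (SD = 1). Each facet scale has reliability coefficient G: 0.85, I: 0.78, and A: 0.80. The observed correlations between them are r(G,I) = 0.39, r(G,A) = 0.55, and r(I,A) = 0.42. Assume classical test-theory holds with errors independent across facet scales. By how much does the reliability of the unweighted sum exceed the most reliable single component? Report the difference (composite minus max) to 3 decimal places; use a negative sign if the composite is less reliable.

0.050

Var(sum) = 3 + 2.72 = 5.72; true-score variance = 2.43 + 2.72 = 5.15; composite reliability = 0.9003.
Max component reliability = 0.8500.
Difference = 0.9003 − 0.8500 = 0.050.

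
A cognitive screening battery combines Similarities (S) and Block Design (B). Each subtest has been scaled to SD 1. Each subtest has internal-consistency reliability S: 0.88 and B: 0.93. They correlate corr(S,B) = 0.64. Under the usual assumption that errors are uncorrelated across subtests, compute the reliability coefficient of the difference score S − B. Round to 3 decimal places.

Var(S−B) = 1 + 1 − 2·0.64 = 2 − 1.28 = 0.72.
Under uncorrelated errors the observed covariances equal the true-score covariances, so only the own-variance terms attenuate.
True-score variance = [0.88 + 0.93] − 1.28 = 1.81 − 1.28 = 0.53.
Reliability = 0.53 / 0.72 = 0.736.

0.736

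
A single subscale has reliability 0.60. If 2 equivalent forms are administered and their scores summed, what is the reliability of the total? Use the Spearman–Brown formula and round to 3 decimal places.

0.750

ρ_k = kρ / (1 + (k−1)ρ) = 2·0.60 / (1 + 1·0.60) = 1.200 / 1.600 = 0.750.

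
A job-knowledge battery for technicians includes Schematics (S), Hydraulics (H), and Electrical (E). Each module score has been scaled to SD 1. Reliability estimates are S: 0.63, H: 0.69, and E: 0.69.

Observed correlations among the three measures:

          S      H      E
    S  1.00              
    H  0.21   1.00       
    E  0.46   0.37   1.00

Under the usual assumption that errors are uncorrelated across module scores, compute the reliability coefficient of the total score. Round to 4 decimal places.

0.8051

Var(S+H+E) = 3 + 2·[0.21 + 0.46 + 0.37] = 3 + 2.08 = 5.08.
Under uncorrelated errors the observed covariances equal the true-score covariances, so only the own-variance terms attenuate.
True-score variance = [0.63 + 0.69 + 0.69] + 2.08 = 2.01 + 2.08 = 4.09.
Reliability = 4.09 / 5.08 = 0.8051.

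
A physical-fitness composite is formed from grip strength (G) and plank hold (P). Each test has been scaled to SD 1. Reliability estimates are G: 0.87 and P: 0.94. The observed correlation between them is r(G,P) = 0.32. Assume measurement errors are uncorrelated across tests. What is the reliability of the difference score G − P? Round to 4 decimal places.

0.8603

Var(G−P) = 1 + 1 − 2·0.32 = 2 − 0.64 = 1.36.
Under uncorrelated errors the observed covariances equal the true-score covariances, so only the own-variance terms attenuate.
True-score variance = [0.87 + 0.94] − 0.64 = 1.81 − 0.64 = 1.17.
Reliability = 1.17 / 1.36 = 0.8603.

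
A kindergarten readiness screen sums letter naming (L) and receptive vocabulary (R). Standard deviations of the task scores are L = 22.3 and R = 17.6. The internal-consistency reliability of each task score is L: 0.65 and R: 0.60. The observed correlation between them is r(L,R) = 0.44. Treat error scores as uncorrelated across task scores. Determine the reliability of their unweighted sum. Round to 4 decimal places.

0.7415

Var(L+R) = 22.3² + 17.6² + 2·[22.3·17.6·0.44] = 807.05 + 345.382 = 1152.43.
Because errors are independent across components, Cov(Tᵢ,Tⱼ) = Cov(Xᵢ,Xⱼ); the off-diagonal part of the true-score variance is the same as above.
True-score variance = [22.3²·0.65 + 17.6²·0.60] + 345.382 = 509.095 + 345.382 = 854.477.
Reliability = 854.477 / 1152.43 = 0.7415.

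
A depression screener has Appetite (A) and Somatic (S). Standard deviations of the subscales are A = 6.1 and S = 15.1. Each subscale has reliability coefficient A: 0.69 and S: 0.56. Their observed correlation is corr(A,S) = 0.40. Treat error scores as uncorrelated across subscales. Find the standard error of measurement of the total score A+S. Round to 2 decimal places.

10.58

Var(total) = 265.22 + 73.688 = 338.908.
True-score variance = 153.361 + 73.688 = 227.048, so reliability = 0.6699.
Error variance = 338.908 − 227.048 = 111.859; SEM = √111.859 = 10.58.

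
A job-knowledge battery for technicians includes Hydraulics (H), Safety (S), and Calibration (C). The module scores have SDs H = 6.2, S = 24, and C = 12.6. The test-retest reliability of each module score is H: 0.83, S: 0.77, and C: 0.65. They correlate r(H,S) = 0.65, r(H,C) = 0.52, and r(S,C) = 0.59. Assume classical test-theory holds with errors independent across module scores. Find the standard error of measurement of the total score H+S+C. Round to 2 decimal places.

13.95

Var(total) = 773.2 + 631.517 = 1404.72.
True-score variance = 578.619 + 631.517 = 1210.14, so reliability = 0.8615.
Error variance = 1404.72 − 1210.14 = 194.581; SEM = √194.581 = 13.95.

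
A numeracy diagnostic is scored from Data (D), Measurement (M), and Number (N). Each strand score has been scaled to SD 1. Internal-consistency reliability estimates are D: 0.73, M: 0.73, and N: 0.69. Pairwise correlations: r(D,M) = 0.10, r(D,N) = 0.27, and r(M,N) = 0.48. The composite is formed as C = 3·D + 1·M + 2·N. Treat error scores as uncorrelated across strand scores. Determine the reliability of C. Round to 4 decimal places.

Var(C) = 3² + 1 + 2² + 2·[3·0.10 + 6·0.27 + 2·0.48] = 14 + 5.76 = 19.76.
Because errors are independent across components, Cov(Tᵢ,Tⱼ) = Cov(Xᵢ,Xⱼ); the off-diagonal part of the true-score variance is the same as above.
True-score variance = [3²·0.73 + 0.73 + 2²·0.69] + 5.76 = 10.06 + 5.76 = 15.82.
Reliability = 15.82 / 19.76 = 0.8006.

0.8006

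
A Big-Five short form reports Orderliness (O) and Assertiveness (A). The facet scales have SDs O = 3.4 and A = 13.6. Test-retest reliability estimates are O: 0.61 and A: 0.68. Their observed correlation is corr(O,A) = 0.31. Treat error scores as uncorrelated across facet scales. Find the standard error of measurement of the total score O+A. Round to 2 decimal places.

Var(total) = 196.52 + 28.6688 = 225.189.
True-score variance = 132.824 + 28.6688 = 161.493, so reliability = 0.7171.
Error variance = 225.189 − 161.493 = 63.6956; SEM = √63.6956 = 7.98.

7.98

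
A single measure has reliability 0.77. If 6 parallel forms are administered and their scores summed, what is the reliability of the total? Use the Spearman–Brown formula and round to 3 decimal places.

0.953

ρ_k = kρ / (1 + (k−1)ρ) = 6·0.77 / (1 + 5·0.77) = 4.620 / 4.850 = 0.953.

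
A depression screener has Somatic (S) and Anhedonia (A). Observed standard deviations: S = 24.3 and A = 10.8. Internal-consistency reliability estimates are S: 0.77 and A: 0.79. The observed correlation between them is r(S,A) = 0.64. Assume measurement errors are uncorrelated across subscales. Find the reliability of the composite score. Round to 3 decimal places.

Var(S+A) = 24.3² + 10.8² + 2·[24.3·10.8·0.64] = 707.13 + 335.923 = 1043.05.
Because errors are independent across components, Cov(Tᵢ,Tⱼ) = Cov(Xᵢ,Xⱼ); the off-diagonal part of the true-score variance is the same as above.
True-score variance = [24.3²·0.77 + 10.8²·0.79] + 335.923 = 546.823 + 335.923 = 882.746.
Reliability = 882.746 / 1043.05 = 0.846.

0.846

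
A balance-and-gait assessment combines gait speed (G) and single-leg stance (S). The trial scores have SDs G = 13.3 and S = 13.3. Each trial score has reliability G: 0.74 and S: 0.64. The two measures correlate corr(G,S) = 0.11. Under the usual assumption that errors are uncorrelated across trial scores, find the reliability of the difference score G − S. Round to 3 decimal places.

0.652

Var(G−S) = 13.3² + 13.3² − 2·13.3·13.3·0.11 = 353.78 − 38.9158 = 314.864.
Under uncorrelated errors the observed covariances equal the true-score covariances, so only the own-variance terms attenuate.
True-score variance = [13.3²·0.74 + 13.3²·0.64] − 38.9158 = 244.108 − 38.9158 = 205.192.
Reliability = 205.192 / 314.864 = 0.652.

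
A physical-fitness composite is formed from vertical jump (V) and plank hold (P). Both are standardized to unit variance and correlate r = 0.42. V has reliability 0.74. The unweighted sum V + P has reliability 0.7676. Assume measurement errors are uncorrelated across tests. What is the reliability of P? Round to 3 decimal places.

Var(V+P) = 2 + 2·0.42 = 2.840.
True-score variance = ρ_V + ρ_P + 2·0.42, so 0.7676 = (0.74 + ρ_P + 0.84) / 2.840.
ρ_P = 0.7676·2.840 − 0.74 − 0.84 = 0.600.

0.600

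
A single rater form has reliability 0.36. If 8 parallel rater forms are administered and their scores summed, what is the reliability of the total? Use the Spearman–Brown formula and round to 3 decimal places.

0.818

ρ_k = kρ / (1 + (k−1)ρ) = 8·0.36 / (1 + 7·0.36) = 2.880 / 3.520 = 0.818.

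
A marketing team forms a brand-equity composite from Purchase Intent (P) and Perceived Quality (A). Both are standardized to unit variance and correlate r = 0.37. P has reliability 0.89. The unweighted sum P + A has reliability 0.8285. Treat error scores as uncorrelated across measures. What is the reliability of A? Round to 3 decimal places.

0.640

Var(P+A) = 2 + 2·0.37 = 2.740.
True-score variance = ρ_P + ρ_A + 2·0.37, so 0.8285 = (0.89 + ρ_A + 0.74) / 2.740.
ρ_A = 0.8285·2.740 − 0.89 − 0.74 = 0.640.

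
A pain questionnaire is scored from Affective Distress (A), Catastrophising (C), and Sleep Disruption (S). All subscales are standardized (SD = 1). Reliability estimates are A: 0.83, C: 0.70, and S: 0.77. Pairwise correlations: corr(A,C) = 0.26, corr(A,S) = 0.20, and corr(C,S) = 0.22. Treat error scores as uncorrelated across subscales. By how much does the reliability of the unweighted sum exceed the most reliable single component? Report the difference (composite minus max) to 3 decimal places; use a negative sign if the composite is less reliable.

0.009

Var(sum) = 3 + 1.36 = 4.36; true-score variance = 2.3 + 1.36 = 3.66; composite reliability = 0.8394.
Max component reliability = 0.8300.
Difference = 0.8394 − 0.8300 = 0.009.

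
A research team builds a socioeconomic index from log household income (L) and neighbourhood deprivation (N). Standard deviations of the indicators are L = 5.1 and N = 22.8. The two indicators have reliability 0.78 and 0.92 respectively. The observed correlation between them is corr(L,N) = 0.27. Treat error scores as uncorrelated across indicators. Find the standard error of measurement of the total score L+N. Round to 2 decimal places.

Var(total) = 545.85 + 62.7912 = 608.641.
True-score variance = 498.541 + 62.7912 = 561.332, so reliability = 0.9223.
Error variance = 608.641 − 561.332 = 47.3094; SEM = √47.3094 = 6.88.

6.88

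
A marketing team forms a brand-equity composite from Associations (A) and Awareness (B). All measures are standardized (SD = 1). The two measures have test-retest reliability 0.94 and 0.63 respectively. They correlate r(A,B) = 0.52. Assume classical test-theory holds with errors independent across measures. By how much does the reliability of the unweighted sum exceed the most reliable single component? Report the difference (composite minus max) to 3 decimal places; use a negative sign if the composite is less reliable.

Var(sum) = 2 + 1.04 = 3.04; true-score variance = 1.57 + 1.04 = 2.61; composite reliability = 0.8586.
Max component reliability = 0.9400.
Difference = 0.8586 − 0.9400 = -0.081.

-0.081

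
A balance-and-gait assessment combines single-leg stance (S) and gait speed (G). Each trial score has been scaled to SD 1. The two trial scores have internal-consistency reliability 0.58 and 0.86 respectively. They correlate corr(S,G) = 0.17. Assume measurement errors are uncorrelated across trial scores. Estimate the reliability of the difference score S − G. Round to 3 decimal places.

Var(S−G) = 1 + 1 − 2·0.17 = 2 − 0.34 = 1.66.
Under uncorrelated errors the observed covariances equal the true-score covariances, so only the own-variance terms attenuate.
True-score variance = [0.58 + 0.86] − 0.34 = 1.44 − 0.34 = 1.1.
Reliability = 1.1 / 1.66 = 0.663.

0.663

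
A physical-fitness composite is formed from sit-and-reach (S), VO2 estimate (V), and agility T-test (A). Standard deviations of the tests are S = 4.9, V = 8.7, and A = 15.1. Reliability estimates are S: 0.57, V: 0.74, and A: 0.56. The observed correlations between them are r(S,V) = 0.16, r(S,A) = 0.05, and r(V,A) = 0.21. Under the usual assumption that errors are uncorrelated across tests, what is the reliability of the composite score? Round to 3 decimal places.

0.677

Var(S+V+A) = 4.9² + 8.7² + 15.1² + 2·[4.9·8.7·0.16 + 4.9·15.1·0.05 + 8.7·15.1·0.21] = 327.71 + 76.216 = 403.926.
Because errors are independent across components, Cov(Tᵢ,Tⱼ) = Cov(Xᵢ,Xⱼ); the off-diagonal part of the true-score variance is the same as above.
True-score variance = [4.9²·0.57 + 8.7²·0.74 + 15.1²·0.56] + 76.216 = 197.382 + 76.216 = 273.598.
Reliability = 273.598 / 403.926 = 0.677.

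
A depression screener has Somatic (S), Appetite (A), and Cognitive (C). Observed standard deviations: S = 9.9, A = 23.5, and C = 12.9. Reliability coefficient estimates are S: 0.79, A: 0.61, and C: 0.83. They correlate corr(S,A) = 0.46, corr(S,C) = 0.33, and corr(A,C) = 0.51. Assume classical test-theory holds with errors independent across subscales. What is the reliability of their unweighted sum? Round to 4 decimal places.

Var(S+A+C) = 9.9² + 23.5² + 12.9² + 2·[9.9·23.5·0.46 + 9.9·12.9·0.33 + 23.5·12.9·0.51] = 816.67 + 607.54 = 1424.21.
Because errors are independent across components, Cov(Tᵢ,Tⱼ) = Cov(Xᵢ,Xⱼ); the off-diagonal part of the true-score variance is the same as above.
True-score variance = [9.9²·0.79 + 23.5²·0.61 + 12.9²·0.83] + 607.54 = 552.421 + 607.54 = 1159.96.
Reliability = 1159.96 / 1424.21 = 0.8145.

0.8145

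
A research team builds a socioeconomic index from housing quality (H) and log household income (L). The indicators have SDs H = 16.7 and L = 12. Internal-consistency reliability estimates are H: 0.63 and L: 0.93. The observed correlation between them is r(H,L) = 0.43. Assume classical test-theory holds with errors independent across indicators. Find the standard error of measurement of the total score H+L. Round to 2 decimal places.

10.64

Var(total) = 422.89 + 172.344 = 595.234.
True-score variance = 309.621 + 172.344 = 481.965, so reliability = 0.8097.
Error variance = 595.234 − 481.965 = 113.269; SEM = √113.269 = 10.64.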